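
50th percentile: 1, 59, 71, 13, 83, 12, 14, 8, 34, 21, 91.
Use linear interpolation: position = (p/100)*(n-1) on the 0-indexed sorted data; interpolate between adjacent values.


Sorted: 1, 8, 12, 13, 14, 21, 34, 59, 71, 83, 91
n = 11
Index = 50/100 * 10 = 5.0000
Lower = data[5] = 21, Upper = data[6] = 34
P50 = 21 + 0*(13) = 21.0000

P50 = 21.0000


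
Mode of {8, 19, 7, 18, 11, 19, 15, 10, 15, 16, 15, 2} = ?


Frequencies: 2:1, 7:1, 8:1, 10:1, 11:1, 15:3, 16:1, 18:1, 19:2
Max frequency = 3
Mode = 15

Mode = 15


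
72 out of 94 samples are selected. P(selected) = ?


P = 72/94 = 0.7660

P = 0.7660


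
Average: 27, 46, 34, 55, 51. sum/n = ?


Sum = 27 + 46 + 34 + 55 + 51 = 213
n = 5
Mean = 213/5 = 42.6000

Mean = 42.6000


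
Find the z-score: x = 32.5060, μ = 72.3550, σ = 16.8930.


z = (32.5060 - 72.3550)/16.8930
= -39.8490/16.8930
= -2.3589

z = -2.3589


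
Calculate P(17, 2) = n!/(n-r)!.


P(17,2) = 17!/15!
= 355687428096000/1307674368000
= 272

P(17,2) = 272


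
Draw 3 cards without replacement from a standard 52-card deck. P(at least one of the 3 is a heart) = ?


P(at least one) = 1 - P(none)
P(none) = (39/52) × (38/51) × (37/50) = 0.413529
P(at least one) = 1 - 0.413529 = 0.5865

P = 0.5865


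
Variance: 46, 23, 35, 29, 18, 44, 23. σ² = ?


Mean = 31.1429
Squared deviations: 220.7347, 66.3061, 14.8776, 4.5918, 172.7347, 165.3061, 66.3061
Sum = 710.8571
Variance = 710.8571/7 = 101.5510

Variance = 101.5510


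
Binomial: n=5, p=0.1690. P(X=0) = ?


C(5,0) = 1
p^0 = 1.000000
(1-p)^5 = 0.396283
P = 1 * 1.000000 * 0.396283 = 0.3963

P(X=0) = 0.3963


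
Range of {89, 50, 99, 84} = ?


Max = 99, Min = 50
Range = 99 - 50 = 49

Range = 49


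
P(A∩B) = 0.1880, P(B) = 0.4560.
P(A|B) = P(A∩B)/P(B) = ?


P(A|B) = 0.1880/0.4560 = 0.4123

P(A|B) = 0.4123


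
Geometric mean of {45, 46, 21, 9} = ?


Product = 45 × 46 × 21 × 9 = 391230
GM = 391230^(1/4) = 25.0097

GM = 25.0097


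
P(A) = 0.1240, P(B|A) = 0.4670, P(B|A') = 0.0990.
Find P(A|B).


P(B) = P(B|A)*P(A) + P(B|A')*P(A')
= 0.4670*0.1240 + 0.0990*0.8760
= 0.057908 + 0.086724 = 0.144632
P(A|B) = 0.057908/0.144632 = 0.4004

P(A|B) = 0.4004


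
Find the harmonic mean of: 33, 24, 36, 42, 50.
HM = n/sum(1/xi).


Sum of reciprocals = 1/33 + 1/24 + 1/36 + 1/42 + 1/50 = 0.143557
HM = 5/0.143557 = 34.8294

HM = 34.8294


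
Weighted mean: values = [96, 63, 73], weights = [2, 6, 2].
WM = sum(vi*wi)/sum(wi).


Numerator = 96*2 + 63*6 + 73*2 = 716
Denominator = 2 + 6 + 2 = 10
WM = 716/10 = 71.6000

WM = 71.6000


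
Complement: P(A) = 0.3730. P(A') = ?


P(not A) = 1 - 0.3730 = 0.6270

P(not A) = 0.6270


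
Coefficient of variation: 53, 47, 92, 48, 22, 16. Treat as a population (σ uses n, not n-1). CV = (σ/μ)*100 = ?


Mean = 46.3333
SD = 24.6486
CV = (24.6486/46.3333)*100 = 53.1985%

CV = 53.1985%


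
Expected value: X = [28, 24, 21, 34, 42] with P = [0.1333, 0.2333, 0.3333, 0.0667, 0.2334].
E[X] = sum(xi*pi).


E[X] = 28*0.1333 + 24*0.2333 + 21*0.3333 + 34*0.0667 + 42*0.2334
= 3.7324 + 5.5992 + 6.9993 + 2.2678 + 9.8028
= 28.4015

E[X] = 28.4015


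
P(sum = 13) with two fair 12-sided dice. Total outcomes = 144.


Total outcomes = 12×12 = 144
Favorable (sum = 13): 12
P = 12/144 = 0.0833

P = 0.0833


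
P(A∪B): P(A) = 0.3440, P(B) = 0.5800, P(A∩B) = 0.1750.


P(A∪B) = 0.3440 + 0.5800 - 0.1750
= 0.9240 - 0.1750
= 0.7490

P(A∪B) = 0.7490


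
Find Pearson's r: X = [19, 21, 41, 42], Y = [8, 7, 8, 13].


Mean X = 30.7500, Mean Y = 9.0000
SD X = 10.779031, SD Y = 2.345208
Cov = 16.500000
r = 16.500000/(10.779031*2.345208) = 0.6527

r = 0.6527


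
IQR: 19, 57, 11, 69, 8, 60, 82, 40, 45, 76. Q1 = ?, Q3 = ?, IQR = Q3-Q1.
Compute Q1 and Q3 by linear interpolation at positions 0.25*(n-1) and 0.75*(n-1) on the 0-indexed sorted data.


Sorted: 8, 11, 19, 40, 45, 57, 60, 69, 76, 82
Q1 (25th %ile) = 24.2500
Q3 (75th %ile) = 66.7500
IQR = 66.7500 - 24.2500 = 42.5000

IQR = 42.5000


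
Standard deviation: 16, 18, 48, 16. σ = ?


Mean = 24.5000
Variance = 184.7500
SD = sqrt(184.7500) = 13.5923

SD = 13.5923


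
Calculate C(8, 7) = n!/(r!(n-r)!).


C(8,7) = 8!/(7! × 1!)
= 40320/(5040 × 1)
= 8

C(8,7) = 8


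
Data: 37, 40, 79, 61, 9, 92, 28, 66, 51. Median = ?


Sorted: 9, 28, 37, 40, 51, 61, 66, 79, 92
n = 9 (odd)
Middle value = 51

Median = 51


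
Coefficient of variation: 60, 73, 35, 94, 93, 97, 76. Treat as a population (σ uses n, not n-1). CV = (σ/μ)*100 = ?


Mean = 75.4286
SD = 20.6941
CV = (20.6941/75.4286)*100 = 27.4353%

CV = 27.4353%


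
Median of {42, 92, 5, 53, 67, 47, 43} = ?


Sorted: 5, 42, 43, 47, 53, 67, 92
n = 7 (odd)
Middle value = 47

Median = 47


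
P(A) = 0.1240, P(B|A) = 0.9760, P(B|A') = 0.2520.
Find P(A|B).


P(B) = P(B|A)*P(A) + P(B|A')*P(A')
= 0.9760*0.1240 + 0.2520*0.8760
= 0.121024 + 0.220752 = 0.341776
P(A|B) = 0.121024/0.341776 = 0.3541

P(A|B) = 0.3541


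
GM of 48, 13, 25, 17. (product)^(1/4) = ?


Product = 48 × 13 × 25 × 17 = 265200
GM = 265200^(1/4) = 22.6931

GM = 22.6931


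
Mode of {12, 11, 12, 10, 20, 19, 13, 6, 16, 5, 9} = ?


Frequencies: 5:1, 6:1, 9:1, 10:1, 11:1, 12:2, 13:1, 16:1, 19:1, 20:1
Max frequency = 2
Mode = 12

Mode = 12


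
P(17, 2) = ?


P(17,2) = 17!/15!
= 355687428096000/1307674368000
= 272

P(17,2) = 272


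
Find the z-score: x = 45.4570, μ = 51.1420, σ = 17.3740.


z = (45.4570 - 51.1420)/17.3740
= -5.6850/17.3740
= -0.3272

z = -0.3272


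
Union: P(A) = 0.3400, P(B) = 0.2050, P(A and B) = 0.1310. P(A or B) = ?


P(A∪B) = 0.3400 + 0.2050 - 0.1310
= 0.5450 - 0.1310
= 0.4140

P(A∪B) = 0.4140


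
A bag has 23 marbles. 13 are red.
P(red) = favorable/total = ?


P = 13/23 = 0.5652

P = 0.5652


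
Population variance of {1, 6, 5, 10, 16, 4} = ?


Mean = 7.0000
Squared deviations: 36.0000, 1.0000, 4.0000, 9.0000, 81.0000, 9.0000
Sum = 140.0000
Variance = 140.0000/6 = 23.3333

Variance = 23.3333


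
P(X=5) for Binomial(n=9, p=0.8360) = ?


C(9,5) = 126
p^5 = 0.408349
(1-p)^4 = 0.000723
P = 126 * 0.408349 * 0.000723 = 0.0372

P(X=5) = 0.0372


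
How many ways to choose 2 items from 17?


C(17,2) = 17!/(2! × 15!)
= 355687428096000/(2 × 1307674368000)
= 136

C(17,2) = 136


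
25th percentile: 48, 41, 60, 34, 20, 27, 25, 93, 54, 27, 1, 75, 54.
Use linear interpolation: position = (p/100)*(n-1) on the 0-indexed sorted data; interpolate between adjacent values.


Sorted: 1, 20, 25, 27, 27, 34, 41, 48, 54, 54, 60, 75, 93
n = 13
Index = 25/100 * 12 = 3.0000
Lower = data[3] = 27, Upper = data[4] = 27
P25 = 27 + 0*(0) = 27.0000

P25 = 27.0000


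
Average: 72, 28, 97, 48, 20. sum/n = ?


Sum = 72 + 28 + 97 + 48 + 20 = 265
n = 5
Mean = 265/5 = 53.0000

Mean = 53.0000


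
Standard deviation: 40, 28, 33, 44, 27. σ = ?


Mean = 34.4000
Variance = 44.2400
SD = sqrt(44.2400) = 6.6513

SD = 6.6513


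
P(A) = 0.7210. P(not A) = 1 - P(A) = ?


P(not A) = 1 - 0.7210 = 0.2790

P(not A) = 0.2790


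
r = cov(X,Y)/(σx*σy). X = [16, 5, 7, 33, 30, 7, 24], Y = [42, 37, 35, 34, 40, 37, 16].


Mean X = 17.4286, Mean Y = 34.4286
SD X = 10.808160, SD Y = 7.943679
Cov = -19.040816
r = -19.040816/(10.808160*7.943679) = -0.2218

r = -0.2218


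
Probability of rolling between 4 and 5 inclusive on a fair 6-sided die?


Favorable outcomes (4 ≤ roll ≤ 5): 2
Total outcomes = 6
P = 2/6 = 0.3333

P = 0.3333


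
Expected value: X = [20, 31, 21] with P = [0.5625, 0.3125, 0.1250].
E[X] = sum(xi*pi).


E[X] = 20*0.5625 + 31*0.3125 + 21*0.1250
= 11.2500 + 9.6875 + 2.6250
= 23.5625

E[X] = 23.5625


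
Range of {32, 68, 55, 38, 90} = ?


Max = 90, Min = 32
Range = 90 - 32 = 58

Range = 58


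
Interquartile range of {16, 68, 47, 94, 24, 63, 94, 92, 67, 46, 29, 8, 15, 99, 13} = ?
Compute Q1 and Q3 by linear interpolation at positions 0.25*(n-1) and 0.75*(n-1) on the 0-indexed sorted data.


Sorted: 8, 13, 15, 16, 24, 29, 46, 47, 63, 67, 68, 92, 94, 94, 99
Q1 (25th %ile) = 20.0000
Q3 (75th %ile) = 80.0000
IQR = 80.0000 - 20.0000 = 60.0000

IQR = 60.0000


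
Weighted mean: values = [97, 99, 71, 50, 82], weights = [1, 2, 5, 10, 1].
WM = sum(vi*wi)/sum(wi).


Numerator = 97*1 + 99*2 + 71*5 + 50*10 + 82*1 = 1232
Denominator = 1 + 2 + 5 + 10 + 1 = 19
WM = 1232/19 = 64.8421

WM = 64.8421


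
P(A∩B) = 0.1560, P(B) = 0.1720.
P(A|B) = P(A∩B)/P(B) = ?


P(A|B) = 0.1560/0.1720 = 0.9070

P(A|B) = 0.9070


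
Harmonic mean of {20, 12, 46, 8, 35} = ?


Sum of reciprocals = 1/20 + 1/12 + 1/46 + 1/8 + 1/35 = 0.308644
HM = 5/0.308644 = 16.1999

HM = 16.1999


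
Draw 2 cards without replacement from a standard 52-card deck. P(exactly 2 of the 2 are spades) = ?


Hypergeometric: P(X=2) = C(13,2)·C(39,0) / C(52,2)
= 78 × 1 / 1326
= 78/1326 = 0.0588

P = 0.0588


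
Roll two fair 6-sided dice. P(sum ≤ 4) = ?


Total outcomes = 6×6 = 36
Favorable (sum ≤ 4): 6
P = 6/36 = 0.1667

P = 0.1667


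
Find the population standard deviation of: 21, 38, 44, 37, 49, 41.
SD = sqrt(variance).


Mean = 38.3333
Variance = 75.8889
SD = sqrt(75.8889) = 8.7114

SD = 8.7114


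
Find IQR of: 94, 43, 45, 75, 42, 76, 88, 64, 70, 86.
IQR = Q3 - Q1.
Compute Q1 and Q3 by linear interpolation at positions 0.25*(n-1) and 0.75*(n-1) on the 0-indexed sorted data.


Sorted: 42, 43, 45, 64, 70, 75, 76, 86, 88, 94
Q1 (25th %ile) = 49.7500
Q3 (75th %ile) = 83.5000
IQR = 83.5000 - 49.7500 = 33.7500

IQR = 33.7500


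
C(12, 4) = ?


C(12,4) = 12!/(4! × 8!)
= 479001600/(24 × 40320)
= 495

C(12,4) = 495


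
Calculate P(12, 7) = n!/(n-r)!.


P(12,7) = 12!/5!
= 479001600/120
= 3991680

P(12,7) = 3991680


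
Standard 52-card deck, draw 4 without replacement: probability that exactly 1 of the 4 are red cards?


Hypergeometric: P(X=1) = C(26,1)·C(26,3) / C(52,4)
= 26 × 2600 / 270725
= 67600/270725 = 0.2497

P = 0.2497


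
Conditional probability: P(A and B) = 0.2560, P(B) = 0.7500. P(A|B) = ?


P(A|B) = 0.2560/0.7500 = 0.3413

P(A|B) = 0.3413


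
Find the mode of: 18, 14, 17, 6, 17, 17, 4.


Frequencies: 4:1, 6:1, 14:1, 17:3, 18:1
Max frequency = 3
Mode = 17

Mode = 17


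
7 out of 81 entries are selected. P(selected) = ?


P = 7/81 = 0.0864

P = 0.0864


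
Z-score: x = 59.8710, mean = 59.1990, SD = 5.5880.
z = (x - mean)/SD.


z = (59.8710 - 59.1990)/5.5880
= 0.6720/5.5880
= 0.1203

z = 0.1203


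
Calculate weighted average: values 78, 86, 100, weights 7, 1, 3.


Numerator = 78*7 + 86*1 + 100*3 = 932
Denominator = 7 + 1 + 3 = 11
WM = 932/11 = 84.7273

WM = 84.7273


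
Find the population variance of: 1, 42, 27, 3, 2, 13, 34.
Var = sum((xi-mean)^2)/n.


Mean = 17.4286
Squared deviations: 269.8980, 603.7551, 91.6122, 208.1837, 238.0408, 19.6122, 274.6122
Sum = 1705.7143
Variance = 1705.7143/7 = 243.6735

Variance = 243.6735


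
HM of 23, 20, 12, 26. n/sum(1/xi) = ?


Sum of reciprocals = 1/23 + 1/20 + 1/12 + 1/26 = 0.215273
HM = 4/0.215273 = 18.5810

HM = 18.5810


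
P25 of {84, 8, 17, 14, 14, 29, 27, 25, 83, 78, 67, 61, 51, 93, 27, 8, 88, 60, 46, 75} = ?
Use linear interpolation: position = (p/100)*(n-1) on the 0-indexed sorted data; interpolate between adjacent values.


Sorted: 8, 8, 14, 14, 17, 25, 27, 27, 29, 46, 51, 60, 61, 67, 75, 78, 83, 84, 88, 93
n = 20
Index = 25/100 * 19 = 4.7500
Lower = data[4] = 17, Upper = data[5] = 25
P25 = 17 + 0.7500*(8) = 23.0000

P25 = 23.0000


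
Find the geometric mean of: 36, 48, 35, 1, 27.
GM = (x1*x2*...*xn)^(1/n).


Product = 36 × 48 × 35 × 1 × 27 = 1632960
GM = 1632960^(1/5) = 17.4822

GM = 17.4822


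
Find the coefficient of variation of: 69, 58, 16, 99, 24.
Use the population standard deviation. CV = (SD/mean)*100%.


Mean = 53.2000
SD = 30.3539
CV = (30.3539/53.2000)*100 = 57.0562%

CV = 57.0562%


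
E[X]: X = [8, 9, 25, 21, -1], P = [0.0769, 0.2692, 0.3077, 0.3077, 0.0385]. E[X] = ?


E[X] = 8*0.0769 + 9*0.2692 + 25*0.3077 + 21*0.3077 - 1*0.0385
= 0.6152 + 2.4228 + 7.6925 + 6.4617 - 0.0385
= 17.1537

E[X] = 17.1537


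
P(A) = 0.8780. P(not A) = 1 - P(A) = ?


P(not A) = 1 - 0.8780 = 0.1220

P(not A) = 0.1220


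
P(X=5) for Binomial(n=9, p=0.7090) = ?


C(9,5) = 126
p^5 = 0.179156
(1-p)^4 = 0.007171
P = 126 * 0.179156 * 0.007171 = 0.1619

P(X=5) = 0.1619


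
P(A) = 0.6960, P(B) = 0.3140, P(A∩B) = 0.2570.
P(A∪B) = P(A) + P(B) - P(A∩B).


P(A∪B) = 0.6960 + 0.3140 - 0.2570
= 1.0100 - 0.2570
= 0.7530

P(A∪B) = 0.7530


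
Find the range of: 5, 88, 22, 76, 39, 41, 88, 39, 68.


Max = 88, Min = 5
Range = 88 - 5 = 83

Range = 83


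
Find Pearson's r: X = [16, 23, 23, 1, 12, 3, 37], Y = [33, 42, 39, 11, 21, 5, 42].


Mean X = 16.4286, Mean Y = 27.5714
SD X = 11.635624, SD Y = 14.160883
Cov = 150.326531
r = 150.326531/(11.635624*14.160883) = 0.9123

r = 0.9123


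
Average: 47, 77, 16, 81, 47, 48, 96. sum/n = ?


Sum = 47 + 77 + 16 + 81 + 47 + 48 + 96 = 412
n = 7
Mean = 412/7 = 58.8571

Mean = 58.8571


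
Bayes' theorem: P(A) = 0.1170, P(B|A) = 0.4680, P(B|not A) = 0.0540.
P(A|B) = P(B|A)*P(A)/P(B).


P(B) = P(B|A)*P(A) + P(B|A')*P(A')
= 0.4680*0.1170 + 0.0540*0.8830
= 0.054756 + 0.047682 = 0.102438
P(A|B) = 0.054756/0.102438 = 0.5345

P(A|B) = 0.5345


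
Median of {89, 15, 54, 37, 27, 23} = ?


Sorted: 15, 23, 27, 37, 54, 89
n = 6 (even)
Middle values: 27 and 37
Median = (27+37)/2 = 32.0000

Median = 32.0000


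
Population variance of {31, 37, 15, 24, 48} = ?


Mean = 31.0000
Squared deviations: 0, 36.0000, 256.0000, 49.0000, 289.0000
Sum = 630.0000
Variance = 630.0000/5 = 126.0000

Variance = 126.0000


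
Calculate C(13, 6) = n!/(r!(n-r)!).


C(13,6) = 13!/(6! × 7!)
= 6227020800/(720 × 5040)
= 1716

C(13,6) = 1716


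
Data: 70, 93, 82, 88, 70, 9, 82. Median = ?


Sorted: 9, 70, 70, 82, 82, 88, 93
n = 7 (odd)
Middle value = 82

Median = 82


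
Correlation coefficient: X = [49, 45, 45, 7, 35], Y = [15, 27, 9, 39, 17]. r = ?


Mean X = 36.2000, Mean Y = 21.4000
SD X = 15.315352, SD Y = 10.537552
Cov = -130.080000
r = -130.080000/(15.315352*10.537552) = -0.8060

r = -0.8060


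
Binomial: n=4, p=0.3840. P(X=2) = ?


C(4,2) = 6
p^2 = 0.147456
(1-p)^2 = 0.379456
P = 6 * 0.147456 * 0.379456 = 0.3357

P(X=2) = 0.3357


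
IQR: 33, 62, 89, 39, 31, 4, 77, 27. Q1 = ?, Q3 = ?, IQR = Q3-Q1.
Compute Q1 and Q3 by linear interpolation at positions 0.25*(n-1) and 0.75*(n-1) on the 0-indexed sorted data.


Sorted: 4, 27, 31, 33, 39, 62, 77, 89
Q1 (25th %ile) = 30.0000
Q3 (75th %ile) = 65.7500
IQR = 65.7500 - 30.0000 = 35.7500

IQR = 35.7500


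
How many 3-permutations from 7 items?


P(7,3) = 7!/4!
= 5040/24
= 210

P(7,3) = 210


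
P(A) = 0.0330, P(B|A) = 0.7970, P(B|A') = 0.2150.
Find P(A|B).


P(B) = P(B|A)*P(A) + P(B|A')*P(A')
= 0.7970*0.0330 + 0.2150*0.9670
= 0.026301 + 0.207905 = 0.234206
P(A|B) = 0.026301/0.234206 = 0.1123

P(A|B) = 0.1123


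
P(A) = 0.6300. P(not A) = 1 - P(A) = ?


P(not A) = 1 - 0.6300 = 0.3700

P(not A) = 0.3700


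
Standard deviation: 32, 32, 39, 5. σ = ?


Mean = 27.0000
Variance = 169.5000
SD = sqrt(169.5000) = 13.0192

SD = 13.0192


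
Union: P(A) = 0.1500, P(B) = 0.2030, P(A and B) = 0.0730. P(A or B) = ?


P(A∪B) = 0.1500 + 0.2030 - 0.0730
= 0.3530 - 0.0730
= 0.2800

P(A∪B) = 0.2800


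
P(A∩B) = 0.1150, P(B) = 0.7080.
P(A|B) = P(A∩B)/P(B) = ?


P(A|B) = 0.1150/0.7080 = 0.1624

P(A|B) = 0.1624


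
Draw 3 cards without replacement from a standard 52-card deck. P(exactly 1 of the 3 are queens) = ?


Hypergeometric: P(X=1) = C(4,1)·C(48,2) / C(52,3)
= 4 × 1128 / 22100
= 4512/22100 = 0.2042

P = 0.2042


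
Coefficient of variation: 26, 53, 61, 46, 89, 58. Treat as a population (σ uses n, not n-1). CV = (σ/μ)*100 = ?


Mean = 55.5000
SD = 18.8215
CV = (18.8215/55.5000)*100 = 33.9127%

CV = 33.9127%


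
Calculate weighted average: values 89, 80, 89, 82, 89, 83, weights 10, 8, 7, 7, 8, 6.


Numerator = 89*10 + 80*8 + 89*7 + 82*7 + 89*8 + 83*6 = 3937
Denominator = 10 + 8 + 7 + 7 + 8 + 6 = 46
WM = 3937/46 = 85.5870

WM = 85.5870


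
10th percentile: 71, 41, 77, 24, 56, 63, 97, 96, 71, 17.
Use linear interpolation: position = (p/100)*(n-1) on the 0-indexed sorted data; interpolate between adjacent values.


Sorted: 17, 24, 41, 56, 63, 71, 71, 77, 96, 97
n = 10
Index = 10/100 * 9 = 0.9000
Lower = data[0] = 17, Upper = data[1] = 24
P10 = 17 + 0.9000*(7) = 23.3000

P10 = 23.3000


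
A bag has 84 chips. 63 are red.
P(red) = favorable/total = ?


P = 63/84 = 0.7500

P = 0.7500


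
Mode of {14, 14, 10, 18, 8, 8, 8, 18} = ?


Frequencies: 8:3, 10:1, 14:2, 18:2
Max frequency = 3
Mode = 8

Mode = 8


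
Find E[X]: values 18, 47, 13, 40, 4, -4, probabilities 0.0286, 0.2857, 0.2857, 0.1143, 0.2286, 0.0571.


E[X] = 18*0.0286 + 47*0.2857 + 13*0.2857 + 40*0.1143 + 4*0.2286 - 4*0.0571
= 0.5148 + 13.4279 + 3.7141 + 4.5720 + 0.9144 - 0.2284
= 22.9148

E[X] = 22.9148


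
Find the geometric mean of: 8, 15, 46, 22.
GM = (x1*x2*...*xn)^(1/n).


Product = 8 × 15 × 46 × 22 = 121440
GM = 121440^(1/4) = 18.6677

GM = 18.6677


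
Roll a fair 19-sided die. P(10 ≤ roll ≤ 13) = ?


Favorable outcomes (10 ≤ roll ≤ 13): 4
Total outcomes = 19
P = 4/19 = 0.2105

P = 0.2105


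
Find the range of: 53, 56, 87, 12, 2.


Max = 87, Min = 2
Range = 87 - 2 = 85

Range = 85


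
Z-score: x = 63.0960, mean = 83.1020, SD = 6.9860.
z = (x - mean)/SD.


z = (63.0960 - 83.1020)/6.9860
= -20.0060/6.9860
= -2.8637

z = -2.8637


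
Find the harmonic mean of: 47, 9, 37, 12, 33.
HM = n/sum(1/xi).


Sum of reciprocals = 1/47 + 1/9 + 1/37 + 1/12 + 1/33 = 0.273051
HM = 5/0.273051 = 18.3116

HM = 18.3116


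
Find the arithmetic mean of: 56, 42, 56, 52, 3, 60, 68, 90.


Sum = 56 + 42 + 56 + 52 + 3 + 60 + 68 + 90 = 427
n = 8
Mean = 427/8 = 53.3750

Mean = 53.3750


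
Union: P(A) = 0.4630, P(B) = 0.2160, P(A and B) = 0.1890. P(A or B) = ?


P(A∪B) = 0.4630 + 0.2160 - 0.1890
= 0.6790 - 0.1890
= 0.4900

P(A∪B) = 0.4900


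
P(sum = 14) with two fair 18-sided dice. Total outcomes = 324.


Total outcomes = 18×18 = 324
Favorable (sum = 14): 13
P = 13/324 = 0.0401

P = 0.0401


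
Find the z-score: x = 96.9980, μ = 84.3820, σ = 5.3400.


z = (96.9980 - 84.3820)/5.3400
= 12.6160/5.3400
= 2.3625

z = 2.3625


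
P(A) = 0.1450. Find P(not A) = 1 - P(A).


P(not A) = 1 - 0.1450 = 0.8550

P(not A) = 0.8550


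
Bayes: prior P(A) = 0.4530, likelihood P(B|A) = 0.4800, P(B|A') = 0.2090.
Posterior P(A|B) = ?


P(B) = P(B|A)*P(A) + P(B|A')*P(A')
= 0.4800*0.4530 + 0.2090*0.5470
= 0.217440 + 0.114323 = 0.331763
P(A|B) = 0.217440/0.331763 = 0.6554

P(A|B) = 0.6554


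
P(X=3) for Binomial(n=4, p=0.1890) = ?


C(4,3) = 4
p^3 = 0.006751
(1-p)^1 = 0.811000
P = 4 * 0.006751 * 0.811000 = 0.0219

P(X=3) = 0.0219


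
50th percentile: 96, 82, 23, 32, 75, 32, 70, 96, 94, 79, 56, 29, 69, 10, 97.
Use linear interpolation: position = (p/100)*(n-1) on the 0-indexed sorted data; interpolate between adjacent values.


Sorted: 10, 23, 29, 32, 32, 56, 69, 70, 75, 79, 82, 94, 96, 96, 97
n = 15
Index = 50/100 * 14 = 7.0000
Lower = data[7] = 70, Upper = data[8] = 75
P50 = 70 + 0*(5) = 70.0000

P50 = 70.0000


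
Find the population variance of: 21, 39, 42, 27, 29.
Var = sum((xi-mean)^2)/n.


Mean = 31.6000
Squared deviations: 112.3600, 54.7600, 108.1600, 21.1600, 6.7600
Sum = 303.2000
Variance = 303.2000/5 = 60.6400

Variance = 60.6400


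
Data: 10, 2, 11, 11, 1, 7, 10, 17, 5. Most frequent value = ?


Frequencies: 1:1, 2:1, 5:1, 7:1, 10:2, 11:2, 17:1
Max frequency = 2
Mode = 10, 11

Mode = 10, 11


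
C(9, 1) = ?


C(9,1) = 9!/(1! × 8!)
= 362880/(1 × 40320)
= 9

C(9,1) = 9


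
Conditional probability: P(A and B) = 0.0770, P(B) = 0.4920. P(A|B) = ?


P(A|B) = 0.0770/0.4920 = 0.1565

P(A|B) = 0.1565


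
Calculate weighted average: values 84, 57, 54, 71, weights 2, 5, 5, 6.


Numerator = 84*2 + 57*5 + 54*5 + 71*6 = 1149
Denominator = 2 + 5 + 5 + 6 = 18
WM = 1149/18 = 63.8333

WM = 63.8333


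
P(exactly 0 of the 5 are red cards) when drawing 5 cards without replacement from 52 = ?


Hypergeometric: P(X=0) = C(26,0)·C(26,5) / C(52,5)
= 1 × 65780 / 2598960
= 65780/2598960 = 0.0253

P = 0.0253


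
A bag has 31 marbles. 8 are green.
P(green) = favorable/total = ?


P = 8/31 = 0.2581

P = 0.2581


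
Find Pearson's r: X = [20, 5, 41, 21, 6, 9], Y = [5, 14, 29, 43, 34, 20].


Mean X = 17.0000, Mean Y = 24.1667
SD X = 12.449900, SD Y = 12.667763
Cov = 30.166667
r = 30.166667/(12.449900*12.667763) = 0.1913

r = 0.1913


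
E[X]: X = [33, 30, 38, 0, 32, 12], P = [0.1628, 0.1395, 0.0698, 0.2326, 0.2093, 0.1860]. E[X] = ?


E[X] = 33*0.1628 + 30*0.1395 + 38*0.0698 + 0*0.2326 + 32*0.2093 + 12*0.1860
= 5.3724 + 4.1850 + 2.6524 + 0 + 6.6976 + 2.2320
= 21.1394

E[X] = 21.1394


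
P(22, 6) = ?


P(22,6) = 22!/16!
= 1124000727777607680000/20922789888000
= 53721360

P(22,6) = 53721360


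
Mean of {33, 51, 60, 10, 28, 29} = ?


Sum = 33 + 51 + 60 + 10 + 28 + 29 = 211
n = 6
Mean = 211/6 = 35.1667

Mean = 35.1667


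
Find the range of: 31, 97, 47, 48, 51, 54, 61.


Max = 97, Min = 31
Range = 97 - 31 = 66

Range = 66


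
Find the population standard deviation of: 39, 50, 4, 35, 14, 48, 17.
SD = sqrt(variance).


Mean = 29.5714
Variance = 275.6735
SD = sqrt(275.6735) = 16.6034

SD = 16.6034


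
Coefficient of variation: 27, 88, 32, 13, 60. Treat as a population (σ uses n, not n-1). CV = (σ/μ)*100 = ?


Mean = 44.0000
SD = 26.7806
CV = (26.7806/44.0000)*100 = 60.8650%

CV = 60.8650%


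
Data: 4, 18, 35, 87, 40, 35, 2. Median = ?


Sorted: 2, 4, 18, 35, 35, 40, 87
n = 7 (odd)
Middle value = 35

Median = 35


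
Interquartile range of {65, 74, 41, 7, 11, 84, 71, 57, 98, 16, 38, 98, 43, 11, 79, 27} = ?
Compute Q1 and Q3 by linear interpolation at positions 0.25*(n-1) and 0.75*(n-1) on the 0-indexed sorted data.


Sorted: 7, 11, 11, 16, 27, 38, 41, 43, 57, 65, 71, 74, 79, 84, 98, 98
Q1 (25th %ile) = 24.2500
Q3 (75th %ile) = 75.2500
IQR = 75.2500 - 24.2500 = 51.0000

IQR = 51.0000


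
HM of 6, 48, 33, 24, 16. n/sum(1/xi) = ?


Sum of reciprocals = 1/6 + 1/48 + 1/33 + 1/24 + 1/16 = 0.321970
HM = 5/0.321970 = 15.5294

HM = 15.5294


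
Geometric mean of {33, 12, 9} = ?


Product = 33 × 12 × 9 = 3564
GM = 3564^(1/3) = 15.2749

GM = 15.2749


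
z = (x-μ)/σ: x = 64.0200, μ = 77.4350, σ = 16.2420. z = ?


z = (64.0200 - 77.4350)/16.2420
= -13.4150/16.2420
= -0.8259

z = -0.8259


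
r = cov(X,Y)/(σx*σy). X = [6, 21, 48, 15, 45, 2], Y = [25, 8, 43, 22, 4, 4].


Mean X = 22.8333, Mean Y = 17.6667
SD X = 17.827102, SD Y = 14.031710
Cov = 79.944444
r = 79.944444/(17.827102*14.031710) = 0.3196

r = 0.3196


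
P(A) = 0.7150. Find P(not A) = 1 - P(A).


P(not A) = 1 - 0.7150 = 0.2850

P(not A) = 0.2850


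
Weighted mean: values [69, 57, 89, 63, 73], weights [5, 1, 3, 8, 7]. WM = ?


Numerator = 69*5 + 57*1 + 89*3 + 63*8 + 73*7 = 1684
Denominator = 5 + 1 + 3 + 8 + 7 = 24
WM = 1684/24 = 70.1667

WM = 70.1667


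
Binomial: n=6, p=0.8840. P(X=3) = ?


C(6,3) = 20
p^3 = 0.690807
(1-p)^3 = 0.001561
P = 20 * 0.690807 * 0.001561 = 0.0216

P(X=3) = 0.0216


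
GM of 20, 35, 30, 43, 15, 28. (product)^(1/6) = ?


Product = 20 × 35 × 30 × 43 × 15 × 28 = 379260000
GM = 379260000^(1/6) = 26.9044

GM = 26.9044


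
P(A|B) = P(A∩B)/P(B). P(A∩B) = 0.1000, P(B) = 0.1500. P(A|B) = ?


P(A|B) = 0.1000/0.1500 = 0.6667

P(A|B) = 0.6667


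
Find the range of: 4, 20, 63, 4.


Max = 63, Min = 4
Range = 63 - 4 = 59

Range = 59


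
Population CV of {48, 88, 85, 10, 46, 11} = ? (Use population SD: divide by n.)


Mean = 48.0000
SD = 31.0537
CV = (31.0537/48.0000)*100 = 64.6952%

CV = 64.6952%


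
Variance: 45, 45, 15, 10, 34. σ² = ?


Mean = 29.8000
Squared deviations: 231.0400, 231.0400, 219.0400, 392.0400, 17.6400
Sum = 1090.8000
Variance = 1090.8000/5 = 218.1600

Variance = 218.1600


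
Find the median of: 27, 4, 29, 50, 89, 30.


Sorted: 4, 27, 29, 30, 50, 89
n = 6 (even)
Middle values: 29 and 30
Median = (29+30)/2 = 29.5000

Median = 29.5000


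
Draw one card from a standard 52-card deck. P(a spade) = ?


13 spades in 52 cards
P = 13/52 = 0.2500

P = 0.2500


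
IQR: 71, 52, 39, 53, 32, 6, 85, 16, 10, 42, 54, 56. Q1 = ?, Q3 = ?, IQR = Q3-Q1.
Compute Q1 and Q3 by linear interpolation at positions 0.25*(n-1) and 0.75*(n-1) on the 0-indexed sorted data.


Sorted: 6, 10, 16, 32, 39, 42, 52, 53, 54, 56, 71, 85
Q1 (25th %ile) = 28.0000
Q3 (75th %ile) = 54.5000
IQR = 54.5000 - 28.0000 = 26.5000

IQR = 26.5000


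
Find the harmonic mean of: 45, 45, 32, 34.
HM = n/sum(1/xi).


Sum of reciprocals = 1/45 + 1/45 + 1/32 + 1/34 = 0.105106
HM = 4/0.105106 = 38.0567

HM = 38.0567


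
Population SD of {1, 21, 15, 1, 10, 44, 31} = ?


Mean = 17.5714
Variance = 214.8163
SD = sqrt(214.8163) = 14.6566

SD = 14.6566


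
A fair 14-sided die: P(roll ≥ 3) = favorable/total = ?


Favorable outcomes (roll ≥ 3): 12
Total outcomes = 14
P = 12/14 = 0.8571

P = 0.8571


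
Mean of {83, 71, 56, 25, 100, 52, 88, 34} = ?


Sum = 83 + 71 + 56 + 25 + 100 + 52 + 88 + 34 = 509
n = 8
Mean = 509/8 = 63.6250

Mean = 63.6250


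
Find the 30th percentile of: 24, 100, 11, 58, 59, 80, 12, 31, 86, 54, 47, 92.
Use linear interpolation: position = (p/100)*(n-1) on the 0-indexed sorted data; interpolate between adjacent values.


Sorted: 11, 12, 24, 31, 47, 54, 58, 59, 80, 86, 92, 100
n = 12
Index = 30/100 * 11 = 3.3000
Lower = data[3] = 31, Upper = data[4] = 47
P30 = 31 + 0.3000*(16) = 35.8000

P30 = 35.8000


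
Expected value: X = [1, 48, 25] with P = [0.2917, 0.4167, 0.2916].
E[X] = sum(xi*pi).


E[X] = 1*0.2917 + 48*0.4167 + 25*0.2916
= 0.2917 + 20.0016 + 7.2900
= 27.5833

E[X] = 27.5833


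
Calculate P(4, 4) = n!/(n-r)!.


P(4,4) = 4!/0!
= 24/1
= 24

P(4,4) = 24


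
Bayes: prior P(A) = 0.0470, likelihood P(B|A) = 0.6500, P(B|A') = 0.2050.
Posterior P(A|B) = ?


P(B) = P(B|A)*P(A) + P(B|A')*P(A')
= 0.6500*0.0470 + 0.2050*0.9530
= 0.030550 + 0.195365 = 0.225915
P(A|B) = 0.030550/0.225915 = 0.1352

P(A|B) = 0.1352


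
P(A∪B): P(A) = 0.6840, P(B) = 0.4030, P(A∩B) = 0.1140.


P(A∪B) = 0.6840 + 0.4030 - 0.1140
= 1.0870 - 0.1140
= 0.9730

P(A∪B) = 0.9730


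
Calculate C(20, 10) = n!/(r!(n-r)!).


C(20,10) = 20!/(10! × 10!)
= 2432902008176640000/(3628800 × 3628800)
= 184756

C(20,10) = 184756


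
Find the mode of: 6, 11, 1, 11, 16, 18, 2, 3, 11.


Frequencies: 1:1, 2:1, 3:1, 6:1, 11:3, 16:1, 18:1
Max frequency = 3
Mode = 11

Mode = 11


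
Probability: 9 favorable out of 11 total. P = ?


P = 9/11 = 0.8182

P = 0.8182


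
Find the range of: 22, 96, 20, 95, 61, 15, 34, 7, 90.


Max = 96, Min = 7
Range = 96 - 7 = 89

Range = 89


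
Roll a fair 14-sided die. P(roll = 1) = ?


Favorable outcomes (roll = 1): 1
Total outcomes = 14
P = 1/14 = 0.0714

P = 0.0714


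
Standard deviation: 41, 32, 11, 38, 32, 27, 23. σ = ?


Mean = 29.1429
Variance = 86.6939
SD = sqrt(86.6939) = 9.3110

SD = 9.3110


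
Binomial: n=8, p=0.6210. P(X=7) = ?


C(8,7) = 8
p^7 = 0.035616
(1-p)^1 = 0.379000
P = 8 * 0.035616 * 0.379000 = 0.1080

P(X=7) = 0.1080


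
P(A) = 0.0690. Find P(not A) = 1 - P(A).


P(not A) = 1 - 0.0690 = 0.9310

P(not A) = 0.9310


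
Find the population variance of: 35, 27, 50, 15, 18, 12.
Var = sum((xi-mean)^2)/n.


Mean = 26.1667
Squared deviations: 78.0278, 0.6944, 568.0278, 124.6944, 66.6944, 200.6944
Sum = 1038.8333
Variance = 1038.8333/6 = 173.1389

Variance = 173.1389


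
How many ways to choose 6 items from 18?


C(18,6) = 18!/(6! × 12!)
= 6402373705728000/(720 × 479001600)
= 18564

C(18,6) = 18564


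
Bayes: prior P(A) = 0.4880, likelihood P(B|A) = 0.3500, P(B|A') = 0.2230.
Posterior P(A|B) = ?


P(B) = P(B|A)*P(A) + P(B|A')*P(A')
= 0.3500*0.4880 + 0.2230*0.5120
= 0.170800 + 0.114176 = 0.284976
P(A|B) = 0.170800/0.284976 = 0.5993

P(A|B) = 0.5993


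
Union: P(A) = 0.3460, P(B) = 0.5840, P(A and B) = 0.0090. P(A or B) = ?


P(A∪B) = 0.3460 + 0.5840 - 0.0090
= 0.9300 - 0.0090
= 0.9210

P(A∪B) = 0.9210


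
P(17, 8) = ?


P(17,8) = 17!/9!
= 355687428096000/362880
= 980179200

P(17,8) = 980179200


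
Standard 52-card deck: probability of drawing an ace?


4 aces in 52 cards
P = 4/52 = 0.0769

P = 0.0769


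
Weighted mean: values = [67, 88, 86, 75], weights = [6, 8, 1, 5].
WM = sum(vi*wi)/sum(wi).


Numerator = 67*6 + 88*8 + 86*1 + 75*5 = 1567
Denominator = 6 + 8 + 1 + 5 = 20
WM = 1567/20 = 78.3500

WM = 78.3500


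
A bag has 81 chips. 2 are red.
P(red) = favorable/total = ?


P = 2/81 = 0.0247

P = 0.0247


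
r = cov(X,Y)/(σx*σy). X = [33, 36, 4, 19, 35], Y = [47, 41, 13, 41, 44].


Mean X = 25.4000, Mean Y = 37.2000
SD X = 12.338557, SD Y = 12.302845
Cov = 134.720000
r = 134.720000/(12.338557*12.302845) = 0.8875

r = 0.8875


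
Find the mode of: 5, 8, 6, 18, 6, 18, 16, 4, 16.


Frequencies: 4:1, 5:1, 6:2, 8:1, 16:2, 18:2
Max frequency = 2
Mode = 6, 16, 18

Mode = 6, 16, 18


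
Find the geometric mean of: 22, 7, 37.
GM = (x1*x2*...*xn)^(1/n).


Product = 22 × 7 × 37 = 5698
GM = 5698^(1/3) = 17.8611

GM = 17.8611


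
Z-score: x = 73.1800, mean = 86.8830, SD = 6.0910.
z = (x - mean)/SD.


z = (73.1800 - 86.8830)/6.0910
= -13.7030/6.0910
= -2.2497

z = -2.2497


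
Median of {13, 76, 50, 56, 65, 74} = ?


Sorted: 13, 50, 56, 65, 74, 76
n = 6 (even)
Middle values: 56 and 65
Median = (56+65)/2 = 60.5000

Median = 60.5000


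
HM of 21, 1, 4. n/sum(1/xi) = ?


Sum of reciprocals = 1/21 + 1/1 + 1/4 = 1.297619
HM = 3/1.297619 = 2.3119

HM = 2.3119


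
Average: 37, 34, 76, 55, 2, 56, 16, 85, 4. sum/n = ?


Sum = 37 + 34 + 76 + 55 + 2 + 56 + 16 + 85 + 4 = 365
n = 9
Mean = 365/9 = 40.5556

Mean = 40.5556


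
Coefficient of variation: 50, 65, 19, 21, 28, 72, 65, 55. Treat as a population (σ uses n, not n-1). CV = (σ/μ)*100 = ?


Mean = 46.8750
SD = 19.8962
CV = (19.8962/46.8750)*100 = 42.4453%

CV = 42.4453%


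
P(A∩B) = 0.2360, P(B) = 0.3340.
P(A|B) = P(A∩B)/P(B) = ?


P(A|B) = 0.2360/0.3340 = 0.7066

P(A|B) = 0.7066


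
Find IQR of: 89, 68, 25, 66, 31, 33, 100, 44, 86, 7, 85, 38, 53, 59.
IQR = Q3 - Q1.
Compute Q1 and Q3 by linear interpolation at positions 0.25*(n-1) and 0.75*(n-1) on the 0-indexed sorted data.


Sorted: 7, 25, 31, 33, 38, 44, 53, 59, 66, 68, 85, 86, 89, 100
Q1 (25th %ile) = 34.2500
Q3 (75th %ile) = 80.7500
IQR = 80.7500 - 34.2500 = 46.5000

IQR = 46.5000


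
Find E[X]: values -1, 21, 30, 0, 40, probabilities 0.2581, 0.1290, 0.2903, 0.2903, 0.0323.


E[X] = -1*0.2581 + 21*0.1290 + 30*0.2903 + 0*0.2903 + 40*0.0323
= -0.2581 + 2.7090 + 8.7090 + 0 + 1.2920
= 12.4519

E[X] = 12.4519


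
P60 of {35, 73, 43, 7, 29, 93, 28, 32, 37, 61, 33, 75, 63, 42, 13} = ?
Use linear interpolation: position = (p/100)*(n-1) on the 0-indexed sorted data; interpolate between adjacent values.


Sorted: 7, 13, 28, 29, 32, 33, 35, 37, 42, 43, 61, 63, 73, 75, 93
n = 15
Index = 60/100 * 14 = 8.4000
Lower = data[8] = 42, Upper = data[9] = 43
P60 = 42 + 0.4000*(1) = 42.4000

P60 = 42.4000


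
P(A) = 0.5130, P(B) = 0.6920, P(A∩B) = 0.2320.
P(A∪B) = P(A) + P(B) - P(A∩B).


P(A∪B) = 0.5130 + 0.6920 - 0.2320
= 1.2050 - 0.2320
= 0.9730

P(A∪B) = 0.9730


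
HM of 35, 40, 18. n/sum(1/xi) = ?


Sum of reciprocals = 1/35 + 1/40 + 1/18 = 0.109127
HM = 3/0.109127 = 27.4909

HM = 27.4909


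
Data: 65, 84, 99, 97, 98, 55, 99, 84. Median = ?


Sorted: 55, 65, 84, 84, 97, 98, 99, 99
n = 8 (even)
Middle values: 84 and 97
Median = (84+97)/2 = 90.5000

Median = 90.5000


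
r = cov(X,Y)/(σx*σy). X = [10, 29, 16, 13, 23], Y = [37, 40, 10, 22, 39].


Mean X = 18.2000, Mean Y = 29.6000
SD X = 6.910861, SD Y = 11.774549
Cov = 35.880000
r = 35.880000/(6.910861*11.774549) = 0.4409

r = 0.4409


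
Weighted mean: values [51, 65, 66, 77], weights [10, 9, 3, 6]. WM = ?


Numerator = 51*10 + 65*9 + 66*3 + 77*6 = 1755
Denominator = 10 + 9 + 3 + 6 = 28
WM = 1755/28 = 62.6786

WM = 62.6786


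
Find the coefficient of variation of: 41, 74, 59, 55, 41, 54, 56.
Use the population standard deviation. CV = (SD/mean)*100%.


Mean = 54.2857
SD = 10.4706
CV = (10.4706/54.2857)*100 = 19.2879%

CV = 19.2879%


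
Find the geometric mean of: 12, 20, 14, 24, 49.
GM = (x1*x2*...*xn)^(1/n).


Product = 12 × 20 × 14 × 24 × 49 = 3951360
GM = 3951360^(1/5) = 20.8617

GM = 20.8617


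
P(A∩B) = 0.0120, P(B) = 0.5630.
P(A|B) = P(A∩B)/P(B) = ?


P(A|B) = 0.0120/0.5630 = 0.0213

P(A|B) = 0.0213


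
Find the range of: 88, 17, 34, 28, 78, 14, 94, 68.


Max = 94, Min = 14
Range = 94 - 14 = 80

Range = 80


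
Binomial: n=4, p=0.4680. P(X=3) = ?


C(4,3) = 4
p^3 = 0.102503
(1-p)^1 = 0.532000
P = 4 * 0.102503 * 0.532000 = 0.2181

P(X=3) = 0.2181


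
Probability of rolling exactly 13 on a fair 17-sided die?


Favorable outcomes (roll = 13): 1
Total outcomes = 17
P = 1/17 = 0.0588

P = 0.0588


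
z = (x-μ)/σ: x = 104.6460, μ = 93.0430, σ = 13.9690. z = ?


z = (104.6460 - 93.0430)/13.9690
= 11.6030/13.9690
= 0.8306

z = 0.8306


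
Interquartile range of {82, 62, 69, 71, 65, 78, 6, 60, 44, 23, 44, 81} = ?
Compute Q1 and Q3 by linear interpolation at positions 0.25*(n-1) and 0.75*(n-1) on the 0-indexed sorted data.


Sorted: 6, 23, 44, 44, 60, 62, 65, 69, 71, 78, 81, 82
Q1 (25th %ile) = 44.0000
Q3 (75th %ile) = 72.7500
IQR = 72.7500 - 44.0000 = 28.7500

IQR = 28.7500


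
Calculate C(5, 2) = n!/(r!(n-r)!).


C(5,2) = 5!/(2! × 3!)
= 120/(2 × 6)
= 10

C(5,2) = 10


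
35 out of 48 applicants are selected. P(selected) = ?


P = 35/48 = 0.7292

P = 0.7292


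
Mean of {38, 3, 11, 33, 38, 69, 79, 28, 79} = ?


Sum = 38 + 3 + 11 + 33 + 38 + 69 + 79 + 28 + 79 = 378
n = 9
Mean = 378/9 = 42.0000

Mean = 42.0000


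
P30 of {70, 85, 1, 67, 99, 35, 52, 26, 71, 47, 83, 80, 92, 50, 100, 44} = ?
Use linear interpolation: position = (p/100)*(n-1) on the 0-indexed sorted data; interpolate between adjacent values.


Sorted: 1, 26, 35, 44, 47, 50, 52, 67, 70, 71, 80, 83, 85, 92, 99, 100
n = 16
Index = 30/100 * 15 = 4.5000
Lower = data[4] = 47, Upper = data[5] = 50
P30 = 47 + 0.5000*(3) = 48.5000

P30 = 48.5000


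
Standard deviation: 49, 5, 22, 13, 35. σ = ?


Mean = 24.8000
Variance = 245.7600
SD = sqrt(245.7600) = 15.6767

SD = 15.6767


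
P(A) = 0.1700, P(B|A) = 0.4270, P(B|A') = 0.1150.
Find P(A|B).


P(B) = P(B|A)*P(A) + P(B|A')*P(A')
= 0.4270*0.1700 + 0.1150*0.8300
= 0.072590 + 0.095450 = 0.168040
P(A|B) = 0.072590/0.168040 = 0.4320

P(A|B) = 0.4320


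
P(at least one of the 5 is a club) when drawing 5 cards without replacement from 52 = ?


P(at least one) = 1 - P(none)
P(none) = (39/52) × (38/51) × (37/50) × (36/49) × (35/48) = 0.221534
P(at least one) = 1 - 0.221534 = 0.7785

P = 0.7785


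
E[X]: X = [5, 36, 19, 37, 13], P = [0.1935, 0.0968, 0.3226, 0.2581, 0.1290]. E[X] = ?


E[X] = 5*0.1935 + 36*0.0968 + 19*0.3226 + 37*0.2581 + 13*0.1290
= 0.9675 + 3.4848 + 6.1294 + 9.5497 + 1.6770
= 21.8084

E[X] = 21.8084


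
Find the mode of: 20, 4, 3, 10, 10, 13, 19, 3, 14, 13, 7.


Frequencies: 3:2, 4:1, 7:1, 10:2, 13:2, 14:1, 19:1, 20:1
Max frequency = 2
Mode = 3, 10, 13

Mode = 3, 10, 13


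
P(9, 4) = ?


P(9,4) = 9!/5!
= 362880/120
= 3024

P(9,4) = 3024


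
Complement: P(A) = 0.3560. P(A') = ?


P(not A) = 1 - 0.3560 = 0.6440

P(not A) = 0.6440


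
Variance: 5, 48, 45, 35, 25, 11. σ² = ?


Mean = 28.1667
Squared deviations: 536.6944, 393.3611, 283.3611, 46.6944, 10.0278, 294.6944
Sum = 1564.8333
Variance = 1564.8333/6 = 260.8056

Variance = 260.8056


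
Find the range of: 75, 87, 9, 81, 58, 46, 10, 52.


Max = 87, Min = 9
Range = 87 - 9 = 78

Range = 78


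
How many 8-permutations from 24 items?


P(24,8) = 24!/16!
= 620448401733239439360000/20922789888000
= 29654190720

P(24,8) = 29654190720


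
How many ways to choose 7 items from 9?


C(9,7) = 9!/(7! × 2!)
= 362880/(5040 × 2)
= 36

C(9,7) = 36


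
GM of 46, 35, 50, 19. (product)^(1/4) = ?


Product = 46 × 35 × 50 × 19 = 1529500
GM = 1529500^(1/4) = 35.1672

GM = 35.1672


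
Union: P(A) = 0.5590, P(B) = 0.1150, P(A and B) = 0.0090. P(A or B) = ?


P(A∪B) = 0.5590 + 0.1150 - 0.0090
= 0.6740 - 0.0090
= 0.6650

P(A∪B) = 0.6650


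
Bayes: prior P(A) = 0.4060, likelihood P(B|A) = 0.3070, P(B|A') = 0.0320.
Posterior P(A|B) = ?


P(B) = P(B|A)*P(A) + P(B|A')*P(A')
= 0.3070*0.4060 + 0.0320*0.5940
= 0.124642 + 0.019008 = 0.143650
P(A|B) = 0.124642/0.143650 = 0.8677

P(A|B) = 0.8677


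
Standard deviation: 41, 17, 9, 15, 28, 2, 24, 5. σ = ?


Mean = 17.6250
Variance = 147.4844
SD = sqrt(147.4844) = 12.1443

SD = 12.1443


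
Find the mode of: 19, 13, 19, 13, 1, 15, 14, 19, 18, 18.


Frequencies: 1:1, 13:2, 14:1, 15:1, 18:2, 19:3
Max frequency = 3
Mode = 19

Mode = 19


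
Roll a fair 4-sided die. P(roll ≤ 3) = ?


Favorable outcomes (roll ≤ 3): 3
Total outcomes = 4
P = 3/4 = 0.7500

P = 0.7500


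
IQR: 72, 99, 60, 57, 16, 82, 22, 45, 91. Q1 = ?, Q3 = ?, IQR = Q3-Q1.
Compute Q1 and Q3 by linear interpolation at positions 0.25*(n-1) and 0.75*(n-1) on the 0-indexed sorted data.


Sorted: 16, 22, 45, 57, 60, 72, 82, 91, 99
Q1 (25th %ile) = 45.0000
Q3 (75th %ile) = 82.0000
IQR = 82.0000 - 45.0000 = 37.0000

IQR = 37.0000


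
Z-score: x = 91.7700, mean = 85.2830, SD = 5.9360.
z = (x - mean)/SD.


z = (91.7700 - 85.2830)/5.9360
= 6.4870/5.9360
= 1.0928

z = 1.0928


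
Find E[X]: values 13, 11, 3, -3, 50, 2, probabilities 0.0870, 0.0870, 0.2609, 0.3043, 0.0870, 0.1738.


E[X] = 13*0.0870 + 11*0.0870 + 3*0.2609 - 3*0.3043 + 50*0.0870 + 2*0.1738
= 1.1310 + 0.9570 + 0.7827 - 0.9129 + 4.3500 + 0.3476
= 6.6554

E[X] = 6.6554


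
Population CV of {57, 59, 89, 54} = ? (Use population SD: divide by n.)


Mean = 64.7500
SD = 14.1134
CV = (14.1134/64.7500)*100 = 21.7967%

CV = 21.7967%


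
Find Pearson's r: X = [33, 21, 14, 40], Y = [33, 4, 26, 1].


Mean X = 27.0000, Mean Y = 16.0000
SD X = 10.124228, SD Y = 13.765900
Cov = -37.750000
r = -37.750000/(10.124228*13.765900) = -0.2709

r = -0.2709


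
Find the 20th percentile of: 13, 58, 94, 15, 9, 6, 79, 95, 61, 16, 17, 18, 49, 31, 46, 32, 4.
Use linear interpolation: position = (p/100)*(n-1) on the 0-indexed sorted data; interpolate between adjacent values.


Sorted: 4, 6, 9, 13, 15, 16, 17, 18, 31, 32, 46, 49, 58, 61, 79, 94, 95
n = 17
Index = 20/100 * 16 = 3.2000
Lower = data[3] = 13, Upper = data[4] = 15
P20 = 13 + 0.2000*(2) = 13.4000

P20 = 13.4000


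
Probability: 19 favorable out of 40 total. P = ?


P = 19/40 = 0.4750

P = 0.4750


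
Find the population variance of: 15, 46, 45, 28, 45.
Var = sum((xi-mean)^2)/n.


Mean = 35.8000
Squared deviations: 432.6400, 104.0400, 84.6400, 60.8400, 84.6400
Sum = 766.8000
Variance = 766.8000/5 = 153.3600

Variance = 153.3600


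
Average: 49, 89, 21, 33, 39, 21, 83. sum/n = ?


Sum = 49 + 89 + 21 + 33 + 39 + 21 + 83 = 335
n = 7
Mean = 335/7 = 47.8571

Mean = 47.8571
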